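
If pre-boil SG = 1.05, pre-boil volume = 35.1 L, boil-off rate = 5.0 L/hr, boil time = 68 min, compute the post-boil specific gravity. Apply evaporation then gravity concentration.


V_post = V_pre − rate·(t/60);  SG_post = 1 + (SG_pre−1)·V_pre/V_post
V_post = 35.1 − 5.0·(68/60) = 29.4333
SG_post = 1 + (1.05 − 1)·35.1/29.4333

1.0596


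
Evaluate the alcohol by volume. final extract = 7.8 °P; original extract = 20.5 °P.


SG = 259/(259 − P);  ABV = (OG − FG)·131.25
OG = 259/(259 − 20.5) = 1.0860
FG = 259/(259 − 7.8) = 1.0311
ABV = (1.0860 − 1.0311)·131.25

7.2060 % ABV


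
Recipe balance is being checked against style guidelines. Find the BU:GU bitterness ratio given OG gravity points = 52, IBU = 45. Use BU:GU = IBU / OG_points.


BU:GU = 45 / 52

0.8654


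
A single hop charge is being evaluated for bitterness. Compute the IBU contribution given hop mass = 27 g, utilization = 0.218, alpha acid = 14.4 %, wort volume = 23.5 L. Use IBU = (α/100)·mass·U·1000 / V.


IBU = (14.4/100)·27·0.218·1000 / 23.5

36.0674 IBU


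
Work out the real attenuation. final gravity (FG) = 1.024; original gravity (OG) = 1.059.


AA = (OG−FG)/(OG−1)·100;  RA = AA·0.8192
AA = (1.059 − 1.024)/(1.059 − 1)·100 = 59.3220
RA = 59.3220·0.8192

48.5966 %


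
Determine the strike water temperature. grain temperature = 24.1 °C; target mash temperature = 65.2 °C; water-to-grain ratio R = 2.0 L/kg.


T_strike = (0.41/R)·(T_mash − T_grain) + T_mash
T_strike = (0.41/2.0)·(65.2 − 24.1) + 65.2

73.6255 °C


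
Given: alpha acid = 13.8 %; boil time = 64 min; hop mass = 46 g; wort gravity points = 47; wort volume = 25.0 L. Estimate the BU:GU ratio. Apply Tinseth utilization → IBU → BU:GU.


U = 1.65·0.000125^(GP/1000)·(1−e^(−0.04t))/4.15;  IBU = (α/100)·m·U·1000/V;  BU:GU = IBU/GP
U = 1.65·0.000125^(47/1000)·(1−e^(−0.04·64))/4.15 = 0.2405
IBU = (13.8/100)·46·0.2405·1000/25.0 = 61.0585
BU:GU = 61.0585/47

1.2991


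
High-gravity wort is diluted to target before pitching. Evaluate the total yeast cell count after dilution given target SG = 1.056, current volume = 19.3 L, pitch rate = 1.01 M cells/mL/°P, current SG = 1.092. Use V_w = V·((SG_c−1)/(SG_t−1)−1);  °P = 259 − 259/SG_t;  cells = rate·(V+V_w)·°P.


V_w = 19.3·((1.092−1)/(1.056−1)−1) = 12.4071
V_final = 19.3 + 12.4071 = 31.7071
°P = 259 − 259/1.056 = 13.7348
cells = 1.01·31.7071·13.7348

439.8477 billion cells


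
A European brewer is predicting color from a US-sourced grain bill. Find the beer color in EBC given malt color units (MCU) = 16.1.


SRM = 1.4922·MCU^0.6859;  EBC = SRM·1.97
SRM = 1.4922·16.1^0.6859 = 10.0367
EBC = 10.0367·1.97

19.7722 EBC


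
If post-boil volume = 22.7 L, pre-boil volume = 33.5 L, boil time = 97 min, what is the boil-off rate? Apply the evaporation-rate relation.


rate = (V_pre − V_post) / (t_min/60)
rate = (33.5 − 22.7) / (97/60)

6.6804 L/hr


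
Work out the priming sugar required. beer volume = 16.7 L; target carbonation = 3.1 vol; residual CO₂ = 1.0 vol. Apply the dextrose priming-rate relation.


sugar = (target − residual)·4.0·V
sugar = (3.1 − 1.0)·4.0·16.7

140.2800 g


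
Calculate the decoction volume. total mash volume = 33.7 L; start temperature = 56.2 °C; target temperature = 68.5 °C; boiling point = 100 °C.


V_dec = V_total·(T_target − T_start)/(T_boil − T_start)
V_dec = 33.7·(68.5 − 56.2)/(100 − 56.2)

9.4637 L


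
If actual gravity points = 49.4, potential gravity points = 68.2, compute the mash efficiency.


efficiency = actual / potential × 100
efficiency = 49.4 / 68.2 × 100

72.4340 %


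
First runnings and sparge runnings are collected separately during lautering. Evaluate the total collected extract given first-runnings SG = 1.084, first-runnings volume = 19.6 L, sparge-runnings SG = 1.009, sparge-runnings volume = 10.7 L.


total = Σ (SG_i − 1)·1000·V_i
first = (1.084 − 1)·1000·19.6 = 1646.4000
sparge = (1.009 − 1)·1000·10.7 = 96.3000
total = 1646.4000 + 96.3000

1742.7000 gravity·L


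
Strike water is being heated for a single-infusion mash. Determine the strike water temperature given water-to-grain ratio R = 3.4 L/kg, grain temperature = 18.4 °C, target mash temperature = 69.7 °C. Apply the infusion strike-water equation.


T_strike = (0.41/R)·(T_mash − T_grain) + T_mash
T_strike = (0.41/3.4)·(69.7 − 18.4) + 69.7

75.8862 °C


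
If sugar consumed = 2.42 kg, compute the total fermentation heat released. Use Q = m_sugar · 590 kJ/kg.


Q = 2.42 · 590

1427.8000 kJ


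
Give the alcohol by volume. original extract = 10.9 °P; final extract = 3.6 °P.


SG = 259/(259 − P);  ABV = (OG − FG)·131.25
OG = 259/(259 − 10.9) = 1.0439
FG = 259/(259 − 3.6) = 1.0141
ABV = (1.0439 − 1.0141)·131.25

3.9163 % ABV


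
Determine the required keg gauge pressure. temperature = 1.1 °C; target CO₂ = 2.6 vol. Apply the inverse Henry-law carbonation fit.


psi = vols/(0.01821 + 0.09011·e^(−0.04·T)) − 14.695
psi = 2.6/(0.01821 + 0.09011·e^(−0.04·1.1)) − 14.695

10.1994 psi


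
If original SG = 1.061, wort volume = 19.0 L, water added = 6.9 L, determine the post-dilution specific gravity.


SG_new = 1 + (SG_old − 1)·V_old/(V_old + V_water)
pts = (1.061 − 1)·1000·19.0/(19.0 + 6.9) = 44.7490
SG_new = 1 + 44.7490/1000

1.0447


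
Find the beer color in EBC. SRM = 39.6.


EBC = SRM · 1.97
EBC = 39.6 · 1.97

78.0120 EBC


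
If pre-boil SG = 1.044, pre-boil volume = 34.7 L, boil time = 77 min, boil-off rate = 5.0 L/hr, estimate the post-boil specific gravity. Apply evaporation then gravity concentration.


V_post = V_pre − rate·(t/60);  SG_post = 1 + (SG_pre−1)·V_pre/V_post
V_post = 34.7 − 5.0·(77/60) = 28.2833
SG_post = 1 + (1.044 − 1)·34.7/28.2833

1.0540


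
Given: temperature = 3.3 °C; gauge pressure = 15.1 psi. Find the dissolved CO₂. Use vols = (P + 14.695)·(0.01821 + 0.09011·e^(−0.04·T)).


vols = (15.1 + 14.695)·(0.01821 + 0.09011·e^(−0.04·3.3))

2.8954 volumes


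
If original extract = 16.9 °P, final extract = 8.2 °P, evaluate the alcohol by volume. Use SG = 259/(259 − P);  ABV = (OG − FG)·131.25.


OG = 259/(259 − 16.9) = 1.0698
FG = 259/(259 − 8.2) = 1.0327
ABV = (1.0698 − 1.0327)·131.25

4.8708 % ABV


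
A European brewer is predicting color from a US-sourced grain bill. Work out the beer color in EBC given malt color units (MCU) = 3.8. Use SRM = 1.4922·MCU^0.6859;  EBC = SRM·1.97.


SRM = 1.4922·3.8^0.6859 = 3.7282
EBC = 3.7282·1.97

7.3446 EBC


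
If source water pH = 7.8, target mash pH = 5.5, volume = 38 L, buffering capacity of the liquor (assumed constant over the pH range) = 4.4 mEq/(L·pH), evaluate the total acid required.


acid = buffering capacity · (pH_source − pH_target) · V
acid = 4.4 · (7.8 − 5.5) · 38

384.5600 mEq


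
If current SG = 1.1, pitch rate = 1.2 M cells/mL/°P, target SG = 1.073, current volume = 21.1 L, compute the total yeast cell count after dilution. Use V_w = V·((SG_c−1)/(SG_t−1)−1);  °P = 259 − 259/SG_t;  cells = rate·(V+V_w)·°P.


V_w = 21.1·((1.1−1)/(1.073−1)−1) = 7.8041
V_final = 21.1 + 7.8041 = 28.9041
°P = 259 − 259/1.073 = 17.6207
cells = 1.2·28.9041·17.6207

611.1724 billion cells


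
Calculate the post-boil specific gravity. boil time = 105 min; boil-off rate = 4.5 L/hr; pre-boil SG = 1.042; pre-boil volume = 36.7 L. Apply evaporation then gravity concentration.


V_post = V_pre − rate·(t/60);  SG_post = 1 + (SG_pre−1)·V_pre/V_post
V_post = 36.7 − 4.5·(105/60) = 28.8250
SG_post = 1 + (1.042 − 1)·36.7/28.8250

1.0535


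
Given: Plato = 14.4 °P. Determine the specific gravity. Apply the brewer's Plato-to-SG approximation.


SG = 259/(259 − P)
SG = 259/(259 − 14.4)

1.0589


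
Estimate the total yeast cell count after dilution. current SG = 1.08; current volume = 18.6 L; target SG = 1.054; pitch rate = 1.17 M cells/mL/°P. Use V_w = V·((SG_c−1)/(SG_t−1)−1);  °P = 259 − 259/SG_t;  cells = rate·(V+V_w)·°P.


V_w = 18.6·((1.08−1)/(1.054−1)−1) = 8.9556
V_final = 18.6 + 8.9556 = 27.5556
°P = 259 − 259/1.054 = 13.2694
cells = 1.17·27.5556·13.2694

427.8071 billion cells


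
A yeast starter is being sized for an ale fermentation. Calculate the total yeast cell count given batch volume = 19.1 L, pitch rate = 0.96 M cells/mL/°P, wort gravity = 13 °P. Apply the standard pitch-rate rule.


cells (billions) = rate · V_L · °P
cells = 0.96 · 19.1 · 13

238.3680 billion cells


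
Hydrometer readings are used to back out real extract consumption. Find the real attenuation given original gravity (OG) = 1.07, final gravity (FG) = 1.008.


AA = (OG−FG)/(OG−1)·100;  RA = AA·0.8192
AA = (1.07 − 1.008)/(1.07 − 1)·100 = 88.5714
RA = 88.5714·0.8192

72.5577 %


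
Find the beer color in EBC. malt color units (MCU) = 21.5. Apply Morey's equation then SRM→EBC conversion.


SRM = 1.4922·MCU^0.6859;  EBC = SRM·1.97
SRM = 1.4922·21.5^0.6859 = 12.2390
EBC = 12.2390·1.97

24.1109 EBC


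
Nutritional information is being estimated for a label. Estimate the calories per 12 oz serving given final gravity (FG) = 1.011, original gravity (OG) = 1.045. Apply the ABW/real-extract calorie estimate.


ABW = (OG−FG)·131.25·0.79/FG;  °P = 259 − 259/SG (for OG→OE and FG→AE);  RE = 0.1808·OE + 0.8192·AE;  Cal = (6.9·ABW + 4·(RE−0.1))·FG·3.55
ABW = (1.045 − 1.011)·131.25·0.79/1.011 = 3.4870
OE = 259 − 259/1.045 = 11.1531 °P
AE = 259 − 259/1.011 = 2.8180 °P
RE = 0.1808·11.1531 + 0.8192·2.8180 = 4.3250 °P
Cal = (6.9·3.4870 + 4·(4.3250−0.1))·1.011·3.55

147.0089 kcal


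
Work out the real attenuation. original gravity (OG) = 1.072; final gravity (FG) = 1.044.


AA = (OG−FG)/(OG−1)·100;  RA = AA·0.8192
AA = (1.072 − 1.044)/(1.072 − 1)·100 = 38.8889
RA = 38.8889·0.8192

31.8578 %


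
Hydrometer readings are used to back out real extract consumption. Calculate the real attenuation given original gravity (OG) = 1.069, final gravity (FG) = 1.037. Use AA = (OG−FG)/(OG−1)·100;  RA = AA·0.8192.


AA = (1.069 − 1.037)/(1.069 − 1)·100 = 46.3768
RA = 46.3768·0.8192

37.9919 %


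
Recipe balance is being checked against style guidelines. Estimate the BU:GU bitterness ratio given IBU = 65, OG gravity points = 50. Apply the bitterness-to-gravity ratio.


BU:GU = IBU / OG_points
BU:GU = 65 / 50

1.3000


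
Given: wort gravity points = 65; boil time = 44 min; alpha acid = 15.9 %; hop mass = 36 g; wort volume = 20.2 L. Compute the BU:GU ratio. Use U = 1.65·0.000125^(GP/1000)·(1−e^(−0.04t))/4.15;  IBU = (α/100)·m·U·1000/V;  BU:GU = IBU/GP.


U = 1.65·0.000125^(65/1000)·(1−e^(−0.04·44))/4.15 = 0.1835
IBU = (15.9/100)·36·0.1835·1000/20.2 = 52.0104
BU:GU = 52.0104/65

0.8002


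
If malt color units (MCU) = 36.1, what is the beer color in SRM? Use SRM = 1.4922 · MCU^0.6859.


SRM = 1.4922 · 36.1^0.6859

17.4631 SRM


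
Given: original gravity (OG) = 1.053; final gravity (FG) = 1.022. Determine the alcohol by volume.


ABV = (OG − FG) · 131.25
ABV = (1.053 − 1.022) · 131.25

4.0687 % ABV


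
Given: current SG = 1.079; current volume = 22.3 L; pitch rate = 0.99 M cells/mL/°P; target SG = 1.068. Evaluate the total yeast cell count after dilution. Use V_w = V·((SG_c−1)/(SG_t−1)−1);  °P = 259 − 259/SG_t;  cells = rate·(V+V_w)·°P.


V_w = 22.3·((1.079−1)/(1.068−1)−1) = 3.6074
V_final = 22.3 + 3.6074 = 25.9074
°P = 259 − 259/1.068 = 16.4906
cells = 0.99·25.9074·16.4906

422.9565 billion cells


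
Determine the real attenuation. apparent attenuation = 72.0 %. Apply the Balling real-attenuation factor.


RA = AA · 0.8192
RA = 72.0 · 0.8192

58.9824 %


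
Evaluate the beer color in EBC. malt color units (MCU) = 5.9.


SRM = 1.4922·MCU^0.6859;  EBC = SRM·1.97
SRM = 1.4922·5.9^0.6859 = 5.0414
EBC = 5.0414·1.97

9.9316 EBC


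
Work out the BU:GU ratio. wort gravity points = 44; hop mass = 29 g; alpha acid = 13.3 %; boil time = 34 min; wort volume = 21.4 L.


U = 1.65·0.000125^(GP/1000)·(1−e^(−0.04t))/4.15;  IBU = (α/100)·m·U·1000/V;  BU:GU = IBU/GP
U = 1.65·0.000125^(44/1000)·(1−e^(−0.04·34))/4.15 = 0.1990
IBU = (13.3/100)·29·0.1990·1000/21.4 = 35.8693
BU:GU = 35.8693/44

0.8152


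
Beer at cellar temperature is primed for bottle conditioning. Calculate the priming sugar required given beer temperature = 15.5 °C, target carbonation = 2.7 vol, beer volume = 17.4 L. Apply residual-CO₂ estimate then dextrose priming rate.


residual = 14.695·(0.01821 + 0.09011·e^(−0.04·T));  sugar = (target − residual)·4.0·V
residual = 14.695·(0.01821 + 0.09011·e^(−0.04·15.5)) = 0.9799
sugar = (2.7 − 0.9799)·4.0·17.4

119.7173 g


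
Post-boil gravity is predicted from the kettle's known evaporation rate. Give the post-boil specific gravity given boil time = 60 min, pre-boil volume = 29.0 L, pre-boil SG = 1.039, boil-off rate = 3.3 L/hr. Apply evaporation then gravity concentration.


V_post = V_pre − rate·(t/60);  SG_post = 1 + (SG_pre−1)·V_pre/V_post
V_post = 29.0 − 3.3·(60/60) = 25.7000
SG_post = 1 + (1.039 − 1)·29.0/25.7000

1.0440


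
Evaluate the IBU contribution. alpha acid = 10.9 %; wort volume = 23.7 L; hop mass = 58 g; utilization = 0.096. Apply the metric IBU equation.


IBU = (α/100)·mass·U·1000 / V
IBU = (10.9/100)·58·0.096·1000 / 23.7

25.6081 IBU


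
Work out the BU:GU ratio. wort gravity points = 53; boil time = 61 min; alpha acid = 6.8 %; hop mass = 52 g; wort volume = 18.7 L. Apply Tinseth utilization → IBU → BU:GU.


U = 1.65·0.000125^(GP/1000)·(1−e^(−0.04t))/4.15;  IBU = (α/100)·m·U·1000/V;  BU:GU = IBU/GP
U = 1.65·0.000125^(53/1000)·(1−e^(−0.04·61))/4.15 = 0.2254
IBU = (6.8/100)·52·0.2254·1000/18.7 = 42.6223
BU:GU = 42.6223/53

0.8042


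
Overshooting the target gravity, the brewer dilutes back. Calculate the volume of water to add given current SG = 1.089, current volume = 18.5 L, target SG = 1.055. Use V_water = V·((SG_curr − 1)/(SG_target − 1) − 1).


V_water = 18.5·((1.089 − 1)/(1.055 − 1) − 1)

11.4364 L


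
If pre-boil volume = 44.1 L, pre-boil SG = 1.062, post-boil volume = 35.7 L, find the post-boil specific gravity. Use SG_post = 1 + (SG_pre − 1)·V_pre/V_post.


pts_pre = (1.062 − 1)·1000 = 62.0000
pts_post = 62.0000·44.1/35.7 = 76.5882
SG_post = 1 + 76.5882/1000

1.0766


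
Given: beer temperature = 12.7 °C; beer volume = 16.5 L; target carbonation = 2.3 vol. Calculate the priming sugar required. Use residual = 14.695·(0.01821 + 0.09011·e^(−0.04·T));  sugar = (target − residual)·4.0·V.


residual = 14.695·(0.01821 + 0.09011·e^(−0.04·12.7)) = 1.0643
sugar = (2.3 − 1.0643)·4.0·16.5

81.5533 g


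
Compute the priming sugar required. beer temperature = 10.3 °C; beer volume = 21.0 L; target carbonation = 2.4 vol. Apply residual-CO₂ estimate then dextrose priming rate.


residual = 14.695·(0.01821 + 0.09011·e^(−0.04·T));  sugar = (target − residual)·4.0·V
residual = 14.695·(0.01821 + 0.09011·e^(−0.04·10.3)) = 1.1446
sugar = (2.4 − 1.1446)·4.0·21.0

105.4516 g


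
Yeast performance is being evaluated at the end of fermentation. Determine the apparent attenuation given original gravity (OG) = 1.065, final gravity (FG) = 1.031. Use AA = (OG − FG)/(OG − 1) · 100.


AA = (1.065 − 1.031)/(1.065 − 1) · 100

52.3077 %


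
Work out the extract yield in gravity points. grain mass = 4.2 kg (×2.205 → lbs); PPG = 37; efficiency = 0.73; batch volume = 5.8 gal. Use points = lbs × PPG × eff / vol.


lbs = 4.2 × 2.205 = 9.2610
points = 9.2610 × 37 × 0.73 / 5.8

43.1275 points


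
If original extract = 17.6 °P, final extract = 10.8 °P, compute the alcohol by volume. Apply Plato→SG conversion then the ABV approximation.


SG = 259/(259 − P);  ABV = (OG − FG)·131.25
OG = 259/(259 − 17.6) = 1.0729
FG = 259/(259 − 10.8) = 1.0435
ABV = (1.0729 − 1.0435)·131.25

3.8581 % ABV


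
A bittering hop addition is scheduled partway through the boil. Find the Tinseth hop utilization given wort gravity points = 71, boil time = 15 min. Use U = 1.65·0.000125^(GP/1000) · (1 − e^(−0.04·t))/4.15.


bigness = 1.65·0.000125^(71/1000) = 0.8717
boil_factor = (1 − e^(−0.04·15))/4.15 = 0.1087
U = 0.8717 · 0.1087

0.0948


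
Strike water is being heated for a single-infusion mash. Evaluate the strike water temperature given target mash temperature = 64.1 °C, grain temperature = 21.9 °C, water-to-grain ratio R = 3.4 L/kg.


T_strike = (0.41/R)·(T_mash − T_grain) + T_mash
T_strike = (0.41/3.4)·(64.1 − 21.9) + 64.1

69.1888 °C


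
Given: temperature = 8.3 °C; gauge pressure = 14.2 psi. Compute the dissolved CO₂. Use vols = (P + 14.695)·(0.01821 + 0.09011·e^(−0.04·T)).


vols = (14.2 + 14.695)·(0.01821 + 0.09011·e^(−0.04·8.3))

2.3943 volumes


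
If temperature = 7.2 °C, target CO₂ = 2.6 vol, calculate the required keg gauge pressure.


psi = vols/(0.01821 + 0.09011·e^(−0.04·T)) − 14.695
psi = 2.6/(0.01821 + 0.09011·e^(−0.04·7.2)) − 14.695

15.6183 psi


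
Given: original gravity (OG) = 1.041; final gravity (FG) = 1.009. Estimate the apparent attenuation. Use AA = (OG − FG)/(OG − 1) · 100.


AA = (1.041 − 1.009)/(1.041 − 1) · 100

78.0488 %


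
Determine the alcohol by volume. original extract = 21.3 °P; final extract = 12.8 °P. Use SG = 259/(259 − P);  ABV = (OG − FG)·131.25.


OG = 259/(259 − 21.3) = 1.0896
FG = 259/(259 − 12.8) = 1.0520
ABV = (1.0896 − 1.0520)·131.25

4.9374 % ABV


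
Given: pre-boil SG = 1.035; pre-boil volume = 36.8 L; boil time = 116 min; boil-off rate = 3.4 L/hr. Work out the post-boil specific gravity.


V_post = V_pre − rate·(t/60);  SG_post = 1 + (SG_pre−1)·V_pre/V_post
V_post = 36.8 − 3.4·(116/60) = 30.2267
SG_post = 1 + (1.035 − 1)·36.8/30.2267

1.0426


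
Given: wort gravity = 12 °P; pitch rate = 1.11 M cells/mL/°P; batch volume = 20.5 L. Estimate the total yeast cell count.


cells (billions) = rate · V_L · °P
cells = 1.11 · 20.5 · 12

273.0600 billion cells


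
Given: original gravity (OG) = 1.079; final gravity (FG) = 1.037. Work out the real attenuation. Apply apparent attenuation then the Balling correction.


AA = (OG−FG)/(OG−1)·100;  RA = AA·0.8192
AA = (1.079 − 1.037)/(1.079 − 1)·100 = 53.1646
RA = 53.1646·0.8192

43.5524 %


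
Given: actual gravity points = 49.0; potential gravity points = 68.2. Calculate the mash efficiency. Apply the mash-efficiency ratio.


efficiency = actual / potential × 100
efficiency = 49.0 / 68.2 × 100

71.8475 %


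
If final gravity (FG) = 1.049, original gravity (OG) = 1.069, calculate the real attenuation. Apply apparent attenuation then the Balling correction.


AA = (OG−FG)/(OG−1)·100;  RA = AA·0.8192
AA = (1.069 − 1.049)/(1.069 − 1)·100 = 28.9855
RA = 28.9855·0.8192

23.7449 %


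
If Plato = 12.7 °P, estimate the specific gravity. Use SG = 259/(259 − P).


SG = 259/(259 − 12.7)

1.0516


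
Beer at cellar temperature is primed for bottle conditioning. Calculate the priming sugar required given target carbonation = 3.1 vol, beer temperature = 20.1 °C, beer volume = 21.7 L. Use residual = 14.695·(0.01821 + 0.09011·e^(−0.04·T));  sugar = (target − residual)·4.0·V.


residual = 14.695·(0.01821 + 0.09011·e^(−0.04·20.1)) = 0.8602
sugar = (3.1 − 0.8602)·4.0·21.7

194.4140 g


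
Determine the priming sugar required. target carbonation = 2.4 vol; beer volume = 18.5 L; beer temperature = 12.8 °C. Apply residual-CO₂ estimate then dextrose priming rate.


residual = 14.695·(0.01821 + 0.09011·e^(−0.04·T));  sugar = (target − residual)·4.0·V
residual = 14.695·(0.01821 + 0.09011·e^(−0.04·12.8)) = 1.0612
sugar = (2.4 − 1.0612)·4.0·18.5

99.0739 g


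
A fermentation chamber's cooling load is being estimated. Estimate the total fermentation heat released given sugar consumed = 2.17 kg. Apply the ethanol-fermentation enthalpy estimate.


Q = m_sugar · 590 kJ/kg
Q = 2.17 · 590

1280.3000 kJ


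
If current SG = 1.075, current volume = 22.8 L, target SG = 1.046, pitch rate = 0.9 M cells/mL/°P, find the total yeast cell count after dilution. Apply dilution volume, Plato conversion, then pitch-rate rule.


V_w = V·((SG_c−1)/(SG_t−1)−1);  °P = 259 − 259/SG_t;  cells = rate·(V+V_w)·°P
V_w = 22.8·((1.075−1)/(1.046−1)−1) = 14.3739
V_final = 22.8 + 14.3739 = 37.1739
°P = 259 − 259/1.046 = 11.3901
cells = 0.9·37.1739·11.3901

381.0717 billion cells


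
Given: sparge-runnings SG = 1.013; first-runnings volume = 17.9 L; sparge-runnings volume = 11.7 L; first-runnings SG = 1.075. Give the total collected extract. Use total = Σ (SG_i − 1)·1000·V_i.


first = (1.075 − 1)·1000·17.9 = 1342.5000
sparge = (1.013 − 1)·1000·11.7 = 152.1000
total = 1342.5000 + 152.1000

1494.6000 gravity·L


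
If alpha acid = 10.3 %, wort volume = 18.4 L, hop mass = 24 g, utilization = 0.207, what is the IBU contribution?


IBU = (α/100)·mass·U·1000 / V
IBU = (10.3/100)·24·0.207·1000 / 18.4

27.8100 IBU


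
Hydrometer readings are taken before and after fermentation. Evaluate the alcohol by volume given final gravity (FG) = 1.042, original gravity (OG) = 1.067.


ABV = (OG − FG) · 131.25
ABV = (1.067 − 1.042) · 131.25

3.2812 % ABV


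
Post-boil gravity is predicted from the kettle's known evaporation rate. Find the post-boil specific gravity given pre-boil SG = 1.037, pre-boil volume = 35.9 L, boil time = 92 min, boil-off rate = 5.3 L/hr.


V_post = V_pre − rate·(t/60);  SG_post = 1 + (SG_pre−1)·V_pre/V_post
V_post = 35.9 − 5.3·(92/60) = 27.7733
SG_post = 1 + (1.037 − 1)·35.9/27.7733

1.0478


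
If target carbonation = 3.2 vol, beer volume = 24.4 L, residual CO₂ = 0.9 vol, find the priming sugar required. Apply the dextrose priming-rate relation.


sugar = (target − residual)·4.0·V
sugar = (3.2 − 0.9)·4.0·24.4

224.4800 g


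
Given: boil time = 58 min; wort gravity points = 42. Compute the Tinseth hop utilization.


U = 1.65·0.000125^(GP/1000) · (1 − e^(−0.04·t))/4.15
bigness = 1.65·0.000125^(42/1000) = 1.1312
boil_factor = (1 − e^(−0.04·58))/4.15 = 0.2173
U = 1.1312 · 0.2173

0.2458


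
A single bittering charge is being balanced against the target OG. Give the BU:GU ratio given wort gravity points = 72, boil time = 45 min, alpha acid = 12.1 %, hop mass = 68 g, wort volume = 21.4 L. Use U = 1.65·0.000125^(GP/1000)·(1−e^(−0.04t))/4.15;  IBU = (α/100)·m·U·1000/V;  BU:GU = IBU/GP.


U = 1.65·0.000125^(72/1000)·(1−e^(−0.04·45))/4.15 = 0.1738
IBU = (12.1/100)·68·0.1738·1000/21.4 = 66.8074
BU:GU = 66.8074/72

0.9279


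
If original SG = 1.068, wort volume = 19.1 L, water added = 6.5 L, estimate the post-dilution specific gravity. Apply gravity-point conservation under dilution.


SG_new = 1 + (SG_old − 1)·V_old/(V_old + V_water)
pts = (1.068 − 1)·1000·19.1/(19.1 + 6.5) = 50.7344
SG_new = 1 + 50.7344/1000

1.0507


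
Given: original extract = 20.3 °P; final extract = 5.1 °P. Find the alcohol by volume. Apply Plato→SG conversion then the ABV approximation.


SG = 259/(259 − P);  ABV = (OG − FG)·131.25
OG = 259/(259 − 20.3) = 1.0850
FG = 259/(259 − 5.1) = 1.0201
ABV = (1.0850 − 1.0201)·131.25

8.5257 % ABV


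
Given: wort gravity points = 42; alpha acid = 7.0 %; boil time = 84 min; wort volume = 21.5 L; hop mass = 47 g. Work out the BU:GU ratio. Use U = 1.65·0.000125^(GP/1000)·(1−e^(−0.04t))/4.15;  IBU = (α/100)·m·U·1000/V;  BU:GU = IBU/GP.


U = 1.65·0.000125^(42/1000)·(1−e^(−0.04·84))/4.15 = 0.2631
IBU = (7.0/100)·47·0.2631·1000/21.5 = 40.2634
BU:GU = 40.2634/42

0.9587


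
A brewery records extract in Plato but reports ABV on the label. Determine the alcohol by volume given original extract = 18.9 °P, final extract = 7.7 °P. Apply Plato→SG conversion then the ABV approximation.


SG = 259/(259 − P);  ABV = (OG − FG)·131.25
OG = 259/(259 − 18.9) = 1.0787
FG = 259/(259 − 7.7) = 1.0306
ABV = (1.0787 − 1.0306)·131.25

6.3100 % ABV


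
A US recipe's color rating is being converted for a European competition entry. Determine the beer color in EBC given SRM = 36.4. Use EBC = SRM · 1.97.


EBC = 36.4 · 1.97

71.7080 EBC


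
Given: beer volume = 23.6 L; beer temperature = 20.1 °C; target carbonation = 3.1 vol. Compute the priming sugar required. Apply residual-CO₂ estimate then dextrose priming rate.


residual = 14.695·(0.01821 + 0.09011·e^(−0.04·T));  sugar = (target − residual)·4.0·V
residual = 14.695·(0.01821 + 0.09011·e^(−0.04·20.1)) = 0.8602
sugar = (3.1 − 0.8602)·4.0·23.6

211.4364 g


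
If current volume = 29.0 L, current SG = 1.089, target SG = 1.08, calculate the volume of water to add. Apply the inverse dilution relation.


V_water = V·((SG_curr − 1)/(SG_target − 1) − 1)
V_water = 29.0·((1.089 − 1)/(1.08 − 1) − 1)

3.2625 L


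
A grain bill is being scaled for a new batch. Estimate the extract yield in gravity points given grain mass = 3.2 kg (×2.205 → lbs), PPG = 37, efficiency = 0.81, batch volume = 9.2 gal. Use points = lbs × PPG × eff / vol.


lbs = 3.2 × 2.205 = 7.0560
points = 7.0560 × 37 × 0.81 / 9.2

22.9857 points


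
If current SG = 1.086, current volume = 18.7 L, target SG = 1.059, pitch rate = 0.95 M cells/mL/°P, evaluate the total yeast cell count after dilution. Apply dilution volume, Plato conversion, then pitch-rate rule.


V_w = V·((SG_c−1)/(SG_t−1)−1);  °P = 259 − 259/SG_t;  cells = rate·(V+V_w)·°P
V_w = 18.7·((1.086−1)/(1.059−1)−1) = 8.5576
V_final = 18.7 + 8.5576 = 27.2576
°P = 259 − 259/1.059 = 14.4297
cells = 0.95·27.2576·14.4297

373.6521 billion cells


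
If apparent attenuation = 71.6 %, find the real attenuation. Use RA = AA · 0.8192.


RA = 71.6 · 0.8192

58.6547 %


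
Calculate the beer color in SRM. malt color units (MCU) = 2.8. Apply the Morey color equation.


SRM = 1.4922 · MCU^0.6859
SRM = 1.4922 · 2.8^0.6859

3.0237 SRM


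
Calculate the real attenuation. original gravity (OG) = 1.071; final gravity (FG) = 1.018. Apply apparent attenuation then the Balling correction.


AA = (OG−FG)/(OG−1)·100;  RA = AA·0.8192
AA = (1.071 − 1.018)/(1.071 − 1)·100 = 74.6479
RA = 74.6479·0.8192

61.1515 %


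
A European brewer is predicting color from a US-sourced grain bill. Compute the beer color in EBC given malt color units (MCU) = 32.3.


SRM = 1.4922·MCU^0.6859;  EBC = SRM·1.97
SRM = 1.4922·32.3^0.6859 = 16.1804
EBC = 16.1804·1.97

31.8754 EBC


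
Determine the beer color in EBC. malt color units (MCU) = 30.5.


SRM = 1.4922·MCU^0.6859;  EBC = SRM·1.97
SRM = 1.4922·30.5^0.6859 = 15.5564
EBC = 15.5564·1.97

30.6461 EBC


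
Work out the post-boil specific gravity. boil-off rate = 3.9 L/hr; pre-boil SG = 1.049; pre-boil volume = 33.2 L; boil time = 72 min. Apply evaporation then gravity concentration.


V_post = V_pre − rate·(t/60);  SG_post = 1 + (SG_pre−1)·V_pre/V_post
V_post = 33.2 − 3.9·(72/60) = 28.5200
SG_post = 1 + (1.049 − 1)·33.2/28.5200

1.0570


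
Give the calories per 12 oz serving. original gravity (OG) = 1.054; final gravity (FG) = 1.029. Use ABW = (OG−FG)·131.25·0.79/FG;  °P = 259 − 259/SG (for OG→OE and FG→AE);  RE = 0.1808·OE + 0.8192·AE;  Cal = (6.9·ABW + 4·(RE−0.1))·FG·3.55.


ABW = (1.054 − 1.029)·131.25·0.79/1.029 = 2.5191
OE = 259 − 259/1.054 = 13.2694 °P
AE = 259 − 259/1.029 = 7.2993 °P
RE = 0.1808·13.2694 + 0.8192·7.2993 = 8.3787 °P
Cal = (6.9·2.5191 + 4·(8.3787−0.1))·1.029·3.55

184.4626 kcal


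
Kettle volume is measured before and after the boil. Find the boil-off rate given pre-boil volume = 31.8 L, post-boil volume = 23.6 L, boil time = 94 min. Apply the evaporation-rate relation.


rate = (V_pre − V_post) / (t_min/60)
rate = (31.8 − 23.6) / (94/60)

5.2340 L/hr


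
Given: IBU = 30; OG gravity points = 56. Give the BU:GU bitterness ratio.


BU:GU = IBU / OG_points
BU:GU = 30 / 56

0.5357


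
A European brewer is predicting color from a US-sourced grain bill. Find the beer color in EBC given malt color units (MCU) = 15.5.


SRM = 1.4922·MCU^0.6859;  EBC = SRM·1.97
SRM = 1.4922·15.5^0.6859 = 9.7786
EBC = 9.7786·1.97

19.2638 EBC


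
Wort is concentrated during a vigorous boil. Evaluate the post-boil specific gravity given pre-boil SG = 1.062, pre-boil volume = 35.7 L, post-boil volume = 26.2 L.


SG_post = 1 + (SG_pre − 1)·V_pre/V_post
pts_pre = (1.062 − 1)·1000 = 62.0000
pts_post = 62.0000·35.7/26.2 = 84.4809
SG_post = 1 + 84.4809/1000

1.0845


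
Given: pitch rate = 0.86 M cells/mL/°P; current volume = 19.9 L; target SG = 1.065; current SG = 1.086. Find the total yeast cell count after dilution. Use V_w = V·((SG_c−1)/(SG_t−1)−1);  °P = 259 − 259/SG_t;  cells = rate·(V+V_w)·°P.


V_w = 19.9·((1.086−1)/(1.065−1)−1) = 6.4292
V_final = 19.9 + 6.4292 = 26.3292
°P = 259 − 259/1.065 = 15.8075
cells = 0.86·26.3292·15.8075

357.9317 billion cells


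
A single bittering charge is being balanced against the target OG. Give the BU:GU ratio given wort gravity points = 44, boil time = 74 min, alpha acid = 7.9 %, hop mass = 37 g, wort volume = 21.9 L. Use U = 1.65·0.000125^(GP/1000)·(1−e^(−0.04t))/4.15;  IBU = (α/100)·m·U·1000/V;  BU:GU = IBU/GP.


U = 1.65·0.000125^(44/1000)·(1−e^(−0.04·74))/4.15 = 0.2539
IBU = (7.9/100)·37·0.2539·1000/21.9 = 33.8825
BU:GU = 33.8825/44

0.7701


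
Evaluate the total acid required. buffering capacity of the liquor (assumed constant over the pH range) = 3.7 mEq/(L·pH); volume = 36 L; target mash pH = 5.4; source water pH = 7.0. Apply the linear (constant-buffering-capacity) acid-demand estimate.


acid = buffering capacity · (pH_source − pH_target) · V
acid = 3.7 · (7.0 − 5.4) · 36

213.1200 mEq


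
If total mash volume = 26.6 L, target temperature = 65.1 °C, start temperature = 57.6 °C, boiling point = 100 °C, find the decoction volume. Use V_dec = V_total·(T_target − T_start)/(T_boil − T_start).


V_dec = 26.6·(65.1 − 57.6)/(100 − 57.6)

4.7052 L


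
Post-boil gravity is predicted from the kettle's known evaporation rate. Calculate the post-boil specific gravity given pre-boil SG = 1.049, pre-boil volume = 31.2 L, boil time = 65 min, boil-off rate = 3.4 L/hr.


V_post = V_pre − rate·(t/60);  SG_post = 1 + (SG_pre−1)·V_pre/V_post
V_post = 31.2 − 3.4·(65/60) = 27.5167
SG_post = 1 + (1.049 − 1)·31.2/27.5167

1.0556


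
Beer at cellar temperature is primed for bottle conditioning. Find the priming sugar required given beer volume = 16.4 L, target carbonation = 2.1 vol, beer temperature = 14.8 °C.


residual = 14.695·(0.01821 + 0.09011·e^(−0.04·T));  sugar = (target − residual)·4.0·V
residual = 14.695·(0.01821 + 0.09011·e^(−0.04·14.8)) = 1.0002
sugar = (2.1 − 1.0002)·4.0·16.4

72.1501 g


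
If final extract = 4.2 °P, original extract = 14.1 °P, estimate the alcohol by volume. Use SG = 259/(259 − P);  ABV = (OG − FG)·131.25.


OG = 259/(259 − 14.1) = 1.0576
FG = 259/(259 − 4.2) = 1.0165
ABV = (1.0576 − 1.0165)·131.25

5.3932 % ABV


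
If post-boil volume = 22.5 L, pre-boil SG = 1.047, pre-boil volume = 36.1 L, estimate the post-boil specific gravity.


SG_post = 1 + (SG_pre − 1)·V_pre/V_post
pts_pre = (1.047 − 1)·1000 = 47.0000
pts_post = 47.0000·36.1/22.5 = 75.4089
SG_post = 1 + 75.4089/1000

1.0754


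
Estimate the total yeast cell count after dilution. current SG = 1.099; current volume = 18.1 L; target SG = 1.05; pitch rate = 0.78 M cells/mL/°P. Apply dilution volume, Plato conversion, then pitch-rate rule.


V_w = V·((SG_c−1)/(SG_t−1)−1);  °P = 259 − 259/SG_t;  cells = rate·(V+V_w)·°P
V_w = 18.1·((1.099−1)/(1.05−1)−1) = 17.7380
V_final = 18.1 + 17.7380 = 35.8380
°P = 259 − 259/1.05 = 12.3333
cells = 0.78·35.8380·12.3333

344.7616 billion cells


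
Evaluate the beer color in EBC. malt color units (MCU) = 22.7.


SRM = 1.4922·MCU^0.6859;  EBC = SRM·1.97
SRM = 1.4922·22.7^0.6859 = 12.7036
EBC = 12.7036·1.97

25.0260 EBC


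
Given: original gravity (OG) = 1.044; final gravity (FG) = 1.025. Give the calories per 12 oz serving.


ABW = (OG−FG)·131.25·0.79/FG;  °P = 259 − 259/SG (for OG→OE and FG→AE);  RE = 0.1808·OE + 0.8192·AE;  Cal = (6.9·ABW + 4·(RE−0.1))·FG·3.55
ABW = (1.044 − 1.025)·131.25·0.79/1.025 = 1.9220
OE = 259 − 259/1.044 = 10.9157 °P
AE = 259 − 259/1.025 = 6.3171 °P
RE = 0.1808·10.9157 + 0.8192·6.3171 = 7.1485 °P
Cal = (6.9·1.9220 + 4·(7.1485−0.1))·1.025·3.55

150.8477 kcal


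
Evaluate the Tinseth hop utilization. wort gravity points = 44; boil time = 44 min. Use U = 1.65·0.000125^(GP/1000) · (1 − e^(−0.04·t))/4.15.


bigness = 1.65·0.000125^(44/1000) = 1.1111
boil_factor = (1 − e^(−0.04·44))/4.15 = 0.1995
U = 1.1111 · 0.1995

0.2217


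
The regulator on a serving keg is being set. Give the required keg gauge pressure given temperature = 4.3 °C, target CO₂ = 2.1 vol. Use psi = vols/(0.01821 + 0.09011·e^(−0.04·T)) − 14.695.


psi = 2.1/(0.01821 + 0.09011·e^(−0.04·4.3)) − 14.695

7.6263 psi


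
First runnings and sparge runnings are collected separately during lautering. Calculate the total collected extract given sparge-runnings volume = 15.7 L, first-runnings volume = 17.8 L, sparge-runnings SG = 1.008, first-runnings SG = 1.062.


total = Σ (SG_i − 1)·1000·V_i
first = (1.062 − 1)·1000·17.8 = 1103.6000
sparge = (1.008 − 1)·1000·15.7 = 125.6000
total = 1103.6000 + 125.6000

1229.2000 gravity·L


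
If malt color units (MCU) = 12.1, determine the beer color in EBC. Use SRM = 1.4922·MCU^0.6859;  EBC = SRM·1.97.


SRM = 1.4922·12.1^0.6859 = 8.2511
EBC = 8.2511·1.97

16.2546 EBC


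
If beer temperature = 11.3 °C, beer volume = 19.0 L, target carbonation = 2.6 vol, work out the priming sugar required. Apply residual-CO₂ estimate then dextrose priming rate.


residual = 14.695·(0.01821 + 0.09011·e^(−0.04·T));  sugar = (target − residual)·4.0·V
residual = 14.695·(0.01821 + 0.09011·e^(−0.04·11.3)) = 1.1102
sugar = (2.6 − 1.1102)·4.0·19.0

113.2222 g


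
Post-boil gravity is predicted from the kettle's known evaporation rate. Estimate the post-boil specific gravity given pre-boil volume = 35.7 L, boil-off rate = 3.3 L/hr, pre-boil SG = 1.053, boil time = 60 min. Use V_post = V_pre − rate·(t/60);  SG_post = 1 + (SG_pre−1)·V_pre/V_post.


V_post = 35.7 − 3.3·(60/60) = 32.4000
SG_post = 1 + (1.053 − 1)·35.7/32.4000

1.0584


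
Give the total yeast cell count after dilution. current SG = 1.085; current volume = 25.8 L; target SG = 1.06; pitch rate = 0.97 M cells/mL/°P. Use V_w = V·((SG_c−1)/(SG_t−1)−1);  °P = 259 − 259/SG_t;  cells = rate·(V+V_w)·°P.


V_w = 25.8·((1.085−1)/(1.06−1)−1) = 10.7500
V_final = 25.8 + 10.7500 = 36.5500
°P = 259 − 259/1.06 = 14.6604
cells = 0.97·36.5500·14.6604

519.7617 billion cells


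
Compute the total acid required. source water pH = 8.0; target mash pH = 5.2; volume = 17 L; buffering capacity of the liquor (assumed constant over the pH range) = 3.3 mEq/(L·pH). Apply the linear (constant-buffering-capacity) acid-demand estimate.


acid = buffering capacity · (pH_source − pH_target) · V
acid = 3.3 · (8.0 − 5.2) · 17

157.0800 mEq


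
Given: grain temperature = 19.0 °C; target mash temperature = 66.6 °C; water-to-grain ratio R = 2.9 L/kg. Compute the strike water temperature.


T_strike = (0.41/R)·(T_mash − T_grain) + T_mash
T_strike = (0.41/2.9)·(66.6 − 19.0) + 66.6

73.3297 °C


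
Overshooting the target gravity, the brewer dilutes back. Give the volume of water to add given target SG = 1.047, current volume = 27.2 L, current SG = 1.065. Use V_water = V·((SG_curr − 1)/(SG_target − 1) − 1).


V_water = 27.2·((1.065 − 1)/(1.047 − 1) − 1)

10.4170 L


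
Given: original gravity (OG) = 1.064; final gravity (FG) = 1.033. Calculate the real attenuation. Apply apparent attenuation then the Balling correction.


AA = (OG−FG)/(OG−1)·100;  RA = AA·0.8192
AA = (1.064 − 1.033)/(1.064 − 1)·100 = 48.4375
RA = 48.4375·0.8192

39.6800 %


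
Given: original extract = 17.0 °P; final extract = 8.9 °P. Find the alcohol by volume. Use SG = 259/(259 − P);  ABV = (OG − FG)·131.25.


OG = 259/(259 − 17.0) = 1.0702
FG = 259/(259 − 8.9) = 1.0356
ABV = (1.0702 − 1.0356)·131.25

4.5494 % ABV


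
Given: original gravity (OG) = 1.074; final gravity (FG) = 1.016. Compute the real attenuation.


AA = (OG−FG)/(OG−1)·100;  RA = AA·0.8192
AA = (1.074 − 1.016)/(1.074 − 1)·100 = 78.3784
RA = 78.3784·0.8192

64.2076 %


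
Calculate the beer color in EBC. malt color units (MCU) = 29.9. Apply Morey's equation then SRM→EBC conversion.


SRM = 1.4922·MCU^0.6859;  EBC = SRM·1.97
SRM = 1.4922·29.9^0.6859 = 15.3458
EBC = 15.3458·1.97

30.2313 EBC


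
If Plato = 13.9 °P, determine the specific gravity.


SG = 259/(259 − P)
SG = 259/(259 − 13.9)

1.0567


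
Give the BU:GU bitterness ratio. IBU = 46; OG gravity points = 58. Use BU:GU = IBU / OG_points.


BU:GU = 46 / 58

0.7931


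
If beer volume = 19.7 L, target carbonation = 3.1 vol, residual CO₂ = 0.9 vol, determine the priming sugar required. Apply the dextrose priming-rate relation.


sugar = (target − residual)·4.0·V
sugar = (3.1 − 0.9)·4.0·19.7

173.3600 g


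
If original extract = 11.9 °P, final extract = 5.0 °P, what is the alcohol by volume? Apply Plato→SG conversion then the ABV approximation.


SG = 259/(259 − P);  ABV = (OG − FG)·131.25
OG = 259/(259 − 11.9) = 1.0482
FG = 259/(259 − 5.0) = 1.0197
ABV = (1.0482 − 1.0197)·131.25

3.7372 % ABV


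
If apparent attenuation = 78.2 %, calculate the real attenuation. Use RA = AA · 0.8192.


RA = 78.2 · 0.8192

64.0614 %


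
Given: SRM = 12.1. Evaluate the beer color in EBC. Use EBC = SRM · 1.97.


EBC = 12.1 · 1.97

23.8370 EBC


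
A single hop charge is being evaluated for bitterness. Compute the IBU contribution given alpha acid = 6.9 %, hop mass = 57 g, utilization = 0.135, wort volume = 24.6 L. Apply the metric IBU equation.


IBU = (α/100)·mass·U·1000 / V
IBU = (6.9/100)·57·0.135·1000 / 24.6

21.5835 IBU


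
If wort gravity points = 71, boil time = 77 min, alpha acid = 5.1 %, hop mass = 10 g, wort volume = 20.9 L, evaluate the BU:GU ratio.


U = 1.65·0.000125^(GP/1000)·(1−e^(−0.04t))/4.15;  IBU = (α/100)·m·U·1000/V;  BU:GU = IBU/GP
U = 1.65·0.000125^(71/1000)·(1−e^(−0.04·77))/4.15 = 0.2004
IBU = (5.1/100)·10·0.2004·1000/20.9 = 4.8900
BU:GU = 4.8900/71

0.0689


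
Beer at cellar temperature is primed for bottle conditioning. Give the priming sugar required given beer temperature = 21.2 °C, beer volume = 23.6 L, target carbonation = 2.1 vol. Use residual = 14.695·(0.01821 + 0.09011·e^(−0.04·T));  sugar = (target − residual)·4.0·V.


residual = 14.695·(0.01821 + 0.09011·e^(−0.04·21.2)) = 0.8347
sugar = (2.1 − 0.8347)·4.0·23.6

119.4446 g


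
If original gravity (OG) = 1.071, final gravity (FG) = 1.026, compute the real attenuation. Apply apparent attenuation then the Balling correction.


AA = (OG−FG)/(OG−1)·100;  RA = AA·0.8192
AA = (1.071 − 1.026)/(1.071 − 1)·100 = 63.3803
RA = 63.3803·0.8192

51.9211 %
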